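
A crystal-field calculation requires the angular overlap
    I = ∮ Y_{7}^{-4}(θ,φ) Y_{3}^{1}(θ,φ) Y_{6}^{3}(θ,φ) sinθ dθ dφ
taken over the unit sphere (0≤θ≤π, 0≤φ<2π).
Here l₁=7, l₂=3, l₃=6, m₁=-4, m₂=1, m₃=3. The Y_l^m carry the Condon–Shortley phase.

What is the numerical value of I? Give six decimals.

Checks pass: Σm=0; 16 even; l₃=6∈[4,10].
(2·7+1)(2·3+1)(2·6+1) = 1365
Δ: 4! 10! 2! / 17! → 1/2042040
sum: t=1:−1/207360 t=2:+1/57600 t=3:−1/207360 = 1/129600
3j²(7 3 6; 0 0 0) = Δ·Π!·Σ² = 168/12155  (sign +1)
sum: t=2:+1/2903040 t=3:−1/483840 t=4:+1/1451520 = -1/967680
3j²(7 3 6; -4 1 3) = Δ·Π!·Σ² = 81/6188  (sign +1)
combine: 4πI² = 1365·168/12155·81/6188 = 10206/41327
take √, sign +1: I = 0.14018641

0.140186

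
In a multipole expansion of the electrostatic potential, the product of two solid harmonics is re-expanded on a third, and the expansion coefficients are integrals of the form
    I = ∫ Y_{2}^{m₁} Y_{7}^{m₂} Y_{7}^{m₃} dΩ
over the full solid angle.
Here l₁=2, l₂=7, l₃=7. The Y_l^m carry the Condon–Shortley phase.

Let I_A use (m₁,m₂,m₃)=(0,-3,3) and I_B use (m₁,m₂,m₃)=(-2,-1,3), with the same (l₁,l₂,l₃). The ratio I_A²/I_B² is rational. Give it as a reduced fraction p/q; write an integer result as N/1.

Same 2,7,7: normalisation and zero-m 3j drop out of the ratio.
A: Δ: 2! 2! 12! / 17! → 1/185640; sum: t=0:+1/3870720 t=1:−1/2177280 t=2:+1/29030400 = -29/174182400; 3j²(2 7 7; 0 -3 3) = Δ·Π!·Σ² = 841/185640  (sign -1)
B: Δ: 2! 2! 12! / 17! → 1/185640; sum: t=2:+1/3870720 = 1/3870720; 3j²(2 7 7; -2 -1 3) = Δ·Π!·Σ² = 135/6188  (sign +1)
I_A²/I_B² = (841/185640)/(135/6188) = 841/4050

841/4050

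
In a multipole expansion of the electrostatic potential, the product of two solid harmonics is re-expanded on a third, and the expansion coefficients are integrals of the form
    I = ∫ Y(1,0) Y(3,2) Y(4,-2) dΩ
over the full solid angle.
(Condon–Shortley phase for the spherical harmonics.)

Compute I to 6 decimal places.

0.213244

m-sum 0 ✓  L=8 even ✓  2≤4≤4 ✓
Π(2lᵢ+1) = 3×7×9 = 189
triangle coeff Δ(1,3,4) = 1/252
Σ_t [0,0]: t=0:+1/36 = 1/36
(3j)²=4/63 [(1 3 4; 0 0 0)], sign=+1
Σ_t [0,0]: t=0:+1/120 = 1/120
(3j)²=1/21 [(1 3 4; 0 2 -2)], sign=+1
⇒ 4πI² = 4/7
I = (+1)√(4/7/(4π)) = 0.21324362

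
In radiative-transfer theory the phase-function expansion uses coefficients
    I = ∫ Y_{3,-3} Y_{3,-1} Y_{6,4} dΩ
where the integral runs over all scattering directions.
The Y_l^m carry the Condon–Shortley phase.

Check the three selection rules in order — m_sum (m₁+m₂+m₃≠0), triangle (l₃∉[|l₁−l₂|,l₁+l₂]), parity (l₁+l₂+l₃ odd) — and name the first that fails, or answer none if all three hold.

m₁+m₂+m₃ = -3 − 1 + 4 = 0  ✓
triangle: |3−3|=0 ≤ l₃=6 ≤ 3+3=6  ✓
parity: l₁+l₂+l₃ = 12 is even  ✓

none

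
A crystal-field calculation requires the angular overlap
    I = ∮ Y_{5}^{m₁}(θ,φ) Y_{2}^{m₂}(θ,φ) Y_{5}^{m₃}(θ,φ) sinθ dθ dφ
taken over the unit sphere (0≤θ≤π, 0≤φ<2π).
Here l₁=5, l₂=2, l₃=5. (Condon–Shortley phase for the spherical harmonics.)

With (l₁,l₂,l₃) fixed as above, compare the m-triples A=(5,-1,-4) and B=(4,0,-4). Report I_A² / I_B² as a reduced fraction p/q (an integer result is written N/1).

15/4

l's match ⇒ only the (l;m) 3-j factors differ between A and B.
A: triangle coeff Δ(5,2,5) = 1/38610; Σ_t [0,0]: t=0:+1/80640 = 1/80640; (3j)²=9/286 [(5 2 5; 5 -1 -4)], sign=-1
B: triangle coeff Δ(5,2,5) = 1/38610; Σ_t [0,1]: t=0:+1/20160 t=1:−1/40320 = 1/40320; (3j)²=6/715 [(5 2 5; 4 0 -4)], sign=-1
I_A²/I_B² = (9/286)/(6/715) = 15/4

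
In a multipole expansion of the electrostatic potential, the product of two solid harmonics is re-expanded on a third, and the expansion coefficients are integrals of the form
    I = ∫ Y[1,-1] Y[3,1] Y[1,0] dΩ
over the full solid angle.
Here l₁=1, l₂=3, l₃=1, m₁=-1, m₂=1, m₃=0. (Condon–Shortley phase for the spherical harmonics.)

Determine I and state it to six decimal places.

l₃=1 ∉ [2,4] — triangle fails ⇒ I = 0

0.000000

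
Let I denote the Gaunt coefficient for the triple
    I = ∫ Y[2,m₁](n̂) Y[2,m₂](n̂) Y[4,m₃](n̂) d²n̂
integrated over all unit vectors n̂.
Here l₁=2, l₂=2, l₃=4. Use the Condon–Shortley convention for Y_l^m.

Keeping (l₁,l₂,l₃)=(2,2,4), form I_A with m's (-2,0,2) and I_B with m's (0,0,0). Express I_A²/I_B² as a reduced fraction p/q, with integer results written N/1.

5/12

Same 2,2,4: normalisation and zero-m 3j drop out of the ratio.
A: Δ: 0! 4! 4! / 9! → 1/630; sum: t=0:+1/96 = 1/96; 3j²(2 2 4; -2 0 2) = Δ·Π!·Σ² = 1/42  (sign +1)
B: Δ: 0! 4! 4! / 9! → 1/630; sum: t=0:+1/16 = 1/16; 3j²(2 2 4; 0 0 0) = Δ·Π!·Σ² = 2/35  (sign +1)
I_A²/I_B² = (1/42)/(2/35) = 5/12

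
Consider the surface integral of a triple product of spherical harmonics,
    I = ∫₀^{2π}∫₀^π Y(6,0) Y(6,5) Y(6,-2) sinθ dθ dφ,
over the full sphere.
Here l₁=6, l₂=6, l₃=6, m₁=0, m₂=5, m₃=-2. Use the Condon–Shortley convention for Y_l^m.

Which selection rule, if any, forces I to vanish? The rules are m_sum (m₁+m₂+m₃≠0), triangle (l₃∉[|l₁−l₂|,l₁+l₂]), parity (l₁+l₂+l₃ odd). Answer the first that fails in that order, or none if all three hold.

m₁+m₂+m₃ = 0 + 5 − 2 = 3  ✗
triangle: |6−6|=0 ≤ l₃=6 ≤ 6+6=12
parity: l₁+l₂+l₃ = 18 is even

m_sum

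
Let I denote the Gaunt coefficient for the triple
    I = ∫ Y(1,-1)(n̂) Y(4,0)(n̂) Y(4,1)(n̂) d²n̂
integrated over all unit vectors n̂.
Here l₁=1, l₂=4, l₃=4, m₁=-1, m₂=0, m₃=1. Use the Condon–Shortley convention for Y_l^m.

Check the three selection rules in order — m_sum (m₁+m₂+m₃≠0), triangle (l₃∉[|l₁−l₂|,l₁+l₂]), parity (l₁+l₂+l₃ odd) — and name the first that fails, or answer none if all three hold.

m₁+m₂+m₃ = -1 + 0 + 1 = 0  ✓
triangle: |1−4|=3 ≤ l₃=4 ≤ 1+4=5  ✓
parity: l₁+l₂+l₃ = 9 is odd  ✗

parity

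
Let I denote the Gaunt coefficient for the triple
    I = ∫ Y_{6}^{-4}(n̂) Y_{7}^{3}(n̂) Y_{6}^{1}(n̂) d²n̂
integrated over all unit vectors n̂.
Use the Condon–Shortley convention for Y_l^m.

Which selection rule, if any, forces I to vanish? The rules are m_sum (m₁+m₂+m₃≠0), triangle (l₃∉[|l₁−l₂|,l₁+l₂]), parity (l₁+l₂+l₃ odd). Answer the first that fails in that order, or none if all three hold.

parity

azimuthal sum: -4 + 3 + 1 = 0  ✓
1 ≤ 6 ≤ 13 (triangle on l)  ✓
L = 6 + 7 + 6 = 19 (odd)  ✗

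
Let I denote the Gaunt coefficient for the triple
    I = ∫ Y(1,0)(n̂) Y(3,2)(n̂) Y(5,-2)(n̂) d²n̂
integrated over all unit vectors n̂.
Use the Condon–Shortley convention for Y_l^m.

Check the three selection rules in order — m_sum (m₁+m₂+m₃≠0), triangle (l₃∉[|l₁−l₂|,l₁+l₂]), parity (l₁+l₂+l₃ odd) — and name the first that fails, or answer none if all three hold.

Σmᵢ = 0  ✓
l₃∈[|l₁−l₂|,l₁+l₂]=[2,4], have l₃=5  ✗
Σlᵢ = 9 ⇒ odd

triangle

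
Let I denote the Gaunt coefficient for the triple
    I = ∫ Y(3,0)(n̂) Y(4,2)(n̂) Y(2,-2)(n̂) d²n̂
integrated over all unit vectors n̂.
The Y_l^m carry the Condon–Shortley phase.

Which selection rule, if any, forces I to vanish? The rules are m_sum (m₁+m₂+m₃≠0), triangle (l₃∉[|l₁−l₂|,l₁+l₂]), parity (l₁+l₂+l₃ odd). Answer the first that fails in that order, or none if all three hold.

parity

Σmᵢ = 0  ✓
l₃∈[|l₁−l₂|,l₁+l₂]=[1,7], have l₃=2  ✓
Σlᵢ = 9 ⇒ odd  ✗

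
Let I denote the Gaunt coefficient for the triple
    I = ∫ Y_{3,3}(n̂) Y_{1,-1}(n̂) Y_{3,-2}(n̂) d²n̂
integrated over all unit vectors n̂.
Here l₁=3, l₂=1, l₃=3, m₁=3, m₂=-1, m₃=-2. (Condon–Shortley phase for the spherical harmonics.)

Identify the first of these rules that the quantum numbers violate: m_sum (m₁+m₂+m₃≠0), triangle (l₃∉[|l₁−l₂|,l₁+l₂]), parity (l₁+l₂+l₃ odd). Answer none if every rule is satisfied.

parity

m₁+m₂+m₃ = 3 − 1 − 2 = 0  ✓
triangle: |3−1|=2 ≤ l₃=3 ≤ 3+1=4  ✓
parity: l₁+l₂+l₃ = 7 is odd  ✗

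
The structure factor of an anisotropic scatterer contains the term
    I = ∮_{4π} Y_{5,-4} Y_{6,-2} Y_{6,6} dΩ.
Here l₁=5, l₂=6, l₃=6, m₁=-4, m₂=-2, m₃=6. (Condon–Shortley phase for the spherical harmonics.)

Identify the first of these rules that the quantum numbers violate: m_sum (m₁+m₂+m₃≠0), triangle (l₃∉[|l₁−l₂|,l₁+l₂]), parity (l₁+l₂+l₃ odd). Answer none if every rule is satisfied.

parity

Σmᵢ = 0  ✓
l₃∈[|l₁−l₂|,l₁+l₂]=[1,11], have l₃=6  ✓
Σlᵢ = 17 ⇒ odd  ✗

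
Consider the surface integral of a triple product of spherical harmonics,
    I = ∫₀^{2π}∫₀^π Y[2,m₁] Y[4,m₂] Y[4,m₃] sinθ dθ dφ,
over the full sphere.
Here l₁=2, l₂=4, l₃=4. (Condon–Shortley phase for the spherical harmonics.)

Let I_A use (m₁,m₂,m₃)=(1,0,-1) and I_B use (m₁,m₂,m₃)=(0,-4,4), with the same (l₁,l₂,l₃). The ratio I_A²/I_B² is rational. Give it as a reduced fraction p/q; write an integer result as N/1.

l's match ⇒ only the (l;m) 3-j factors differ between A and B.
A: triangle coeff Δ(2,4,4) = 1/13860; Σ_t [0,1]: t=0:+1/96 t=1:−1/72 = -1/288; (3j)²=1/462 [(2 4 4; 1 0 -1)], sign=+1
B: triangle coeff Δ(2,4,4) = 1/13860; Σ_t [0,0]: t=0:+1/2880 = 1/2880; (3j)²=28/495 [(2 4 4; 0 -4 4)], sign=+1
I_A²/I_B² = (1/462)/(28/495) = 15/392

15/392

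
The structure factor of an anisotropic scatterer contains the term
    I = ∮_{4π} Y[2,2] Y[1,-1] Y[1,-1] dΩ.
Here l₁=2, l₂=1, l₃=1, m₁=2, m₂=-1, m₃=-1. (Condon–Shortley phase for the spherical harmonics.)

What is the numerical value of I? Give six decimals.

Checks pass: Σm=0; 4 even; l₃=1∈[1,3].
(2·2+1)(2·1+1)(2·1+1) = 45
Δ: 2! 2! 0! / 5! → 1/30
sum: t=1:−1/1 = -1/1
3j²(2 1 1; 0 0 0) = Δ·Π!·Σ² = 2/15  (sign +1)
sum: t=0:+1/4 = 1/4
3j²(2 1 1; 2 -1 -1) = Δ·Π!·Σ² = 1/5  (sign +1)
combine: 4πI² = 45·2/15·1/5 = 6/5
take √, sign +1: I = 0.30901936

0.309019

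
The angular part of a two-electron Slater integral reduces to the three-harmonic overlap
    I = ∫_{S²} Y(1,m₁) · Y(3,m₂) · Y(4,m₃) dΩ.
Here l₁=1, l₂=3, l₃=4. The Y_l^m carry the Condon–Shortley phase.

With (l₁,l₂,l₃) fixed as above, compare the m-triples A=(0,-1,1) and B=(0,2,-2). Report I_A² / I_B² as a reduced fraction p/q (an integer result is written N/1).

5/4

l's match ⇒ only the (l;m) 3-j factors differ between A and B.
A: triangle coeff Δ(1,3,4) = 1/252; Σ_t [0,0]: t=0:+1/48 = 1/48; (3j)²=5/84 [(1 3 4; 0 -1 1)], sign=-1
B: triangle coeff Δ(1,3,4) = 1/252; Σ_t [0,0]: t=0:+1/120 = 1/120; (3j)²=1/21 [(1 3 4; 0 2 -2)], sign=+1
I_A²/I_B² = (5/84)/(1/21) = 5/4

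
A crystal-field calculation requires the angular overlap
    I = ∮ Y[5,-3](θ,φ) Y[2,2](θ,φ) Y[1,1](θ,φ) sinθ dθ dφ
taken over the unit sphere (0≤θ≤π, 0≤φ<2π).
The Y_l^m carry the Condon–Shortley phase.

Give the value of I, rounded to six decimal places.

triangle: need 3≤l₃≤7, have 1; I=0

0.000000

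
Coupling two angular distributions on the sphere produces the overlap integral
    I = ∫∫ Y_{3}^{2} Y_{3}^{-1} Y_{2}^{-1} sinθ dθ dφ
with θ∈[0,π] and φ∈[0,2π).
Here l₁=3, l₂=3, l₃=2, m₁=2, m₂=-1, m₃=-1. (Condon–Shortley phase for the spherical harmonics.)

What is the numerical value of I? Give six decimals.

0.162868

Checks pass: Σm=0; 8 even; l₃=2∈[0,6].
(2·3+1)(2·3+1)(2·2+1) = 245
Δ: 4! 2! 2! / 9! → 1/3780
sum: t=1:−1/24 t=2:+1/4 t=3:−1/24 = 1/6
3j²(3 3 2; 0 0 0) = Δ·Π!·Σ² = 4/105  (sign +1)
sum: t=0:+1/48 t=1:−1/12 = -1/16
3j²(3 3 2; 2 -1 -1) = Δ·Π!·Σ² = 1/28  (sign +1)
combine: 4πI² = 245·4/105·1/28 = 1/3
take √, sign +1: I = 0.16286750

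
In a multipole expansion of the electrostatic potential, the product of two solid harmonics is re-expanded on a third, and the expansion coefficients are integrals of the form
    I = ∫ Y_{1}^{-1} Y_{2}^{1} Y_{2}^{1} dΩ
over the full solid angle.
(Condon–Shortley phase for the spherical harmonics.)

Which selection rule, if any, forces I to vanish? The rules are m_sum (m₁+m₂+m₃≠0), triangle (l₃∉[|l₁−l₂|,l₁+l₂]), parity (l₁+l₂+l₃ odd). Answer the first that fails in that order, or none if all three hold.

azimuthal sum: -1 + 1 + 1 = 1  ✗
1 ≤ 2 ≤ 3 (triangle on l)
L = 1 + 2 + 2 = 5 (odd)

m_sum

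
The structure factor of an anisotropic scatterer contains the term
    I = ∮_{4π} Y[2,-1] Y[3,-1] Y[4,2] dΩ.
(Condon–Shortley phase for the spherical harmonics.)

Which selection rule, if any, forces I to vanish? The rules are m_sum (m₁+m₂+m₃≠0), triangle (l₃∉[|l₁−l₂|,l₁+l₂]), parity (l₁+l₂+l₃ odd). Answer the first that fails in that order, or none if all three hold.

parity

Σmᵢ = 0  ✓
l₃∈[|l₁−l₂|,l₁+l₂]=[1,5], have l₃=4  ✓
Σlᵢ = 9 ⇒ odd  ✗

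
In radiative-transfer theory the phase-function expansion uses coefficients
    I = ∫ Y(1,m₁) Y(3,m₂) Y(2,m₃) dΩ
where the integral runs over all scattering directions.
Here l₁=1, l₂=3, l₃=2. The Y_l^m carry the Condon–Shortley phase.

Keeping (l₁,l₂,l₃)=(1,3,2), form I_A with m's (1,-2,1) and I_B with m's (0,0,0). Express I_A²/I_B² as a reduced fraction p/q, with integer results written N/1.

10/9

Same 1,3,2: normalisation and zero-m 3j drop out of the ratio.
A: Δ: 2! 0! 4! / 7! → 1/105; sum: t=0:+1/12 = 1/12; 3j²(1 3 2; 1 -2 1) = Δ·Π!·Σ² = 2/21  (sign -1)
B: Δ: 2! 0! 4! / 7! → 1/105; sum: t=1:−1/4 = -1/4; 3j²(1 3 2; 0 0 0) = Δ·Π!·Σ² = 3/35  (sign -1)
I_A²/I_B² = (2/21)/(3/35) = 10/9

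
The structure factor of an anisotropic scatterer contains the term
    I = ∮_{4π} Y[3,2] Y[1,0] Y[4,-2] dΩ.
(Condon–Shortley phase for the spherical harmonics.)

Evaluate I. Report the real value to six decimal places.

m-sum 0 ✓  L=8 even ✓  2≤4≤4 ✓
Π(2lᵢ+1) = 7×3×9 = 189
triangle coeff Δ(3,1,4) = 1/252
Σ_t [0,0]: t=0:+1/36 = 1/36
(3j)²=4/63 [(3 1 4; 0 0 0)], sign=+1
Σ_t [0,0]: t=0:+1/120 = 1/120
(3j)²=1/21 [(3 1 4; 2 0 -2)], sign=+1
⇒ 4πI² = 4/7
I = (+1)√(4/7/(4π)) = 0.21324362

0.213244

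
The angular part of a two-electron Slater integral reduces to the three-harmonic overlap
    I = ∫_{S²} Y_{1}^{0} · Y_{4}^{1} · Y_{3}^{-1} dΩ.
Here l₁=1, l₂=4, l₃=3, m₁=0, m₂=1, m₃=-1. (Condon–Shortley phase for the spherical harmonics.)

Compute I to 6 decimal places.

Checks pass: Σm=0; 8 even; l₃=3∈[3,5].
(2·1+1)(2·4+1)(2·3+1) = 189
Δ: 2! 0! 6! / 9! → 1/252
sum: t=1:−1/36 = -1/36
3j²(1 4 3; 0 0 0) = Δ·Π!·Σ² = 4/63  (sign +1)
sum: t=1:−1/48 = -1/48
3j²(1 4 3; 0 1 -1) = Δ·Π!·Σ² = 5/84  (sign -1)
combine: 4πI² = 189·4/63·5/84 = 5/7
take √, sign -1: I = -0.23841361

-0.238414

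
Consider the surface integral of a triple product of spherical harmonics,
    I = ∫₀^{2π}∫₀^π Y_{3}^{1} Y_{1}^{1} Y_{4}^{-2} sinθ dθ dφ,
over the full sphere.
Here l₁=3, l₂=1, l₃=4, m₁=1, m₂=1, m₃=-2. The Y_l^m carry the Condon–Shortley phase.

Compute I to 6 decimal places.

Rules hold: Σm=0, L=8 even, 2≤4≤4.
N = 7·3·9 = 189
Δ = 0!·6!·2!/9! = 1/252
Racah Σ t=0..0: t=0:+1/36 = 1/36
⇒ 3j(3 1 4; 0 0 0)² = 4/63, sgn +1
Racah Σ t=0..0: t=0:+1/96 = 1/96
⇒ 3j(3 1 4; 1 1 -2)² = 5/84, sgn +1
4πI² = N·(3j₀)²·(3jₘ)² = 5/7
I = +1·√(0.714286/4π) = 0.23841361

0.238414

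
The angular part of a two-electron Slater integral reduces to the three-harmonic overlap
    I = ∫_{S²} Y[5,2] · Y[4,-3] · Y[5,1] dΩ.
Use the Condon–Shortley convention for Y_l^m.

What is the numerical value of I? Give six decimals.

m-sum 0 ✓  L=14 even ✓  1≤5≤9 ✓
Π(2lᵢ+1) = 11×9×11 = 1089
triangle coeff Δ(5,4,5) = 1/3153150
Σ_t [0,4]: t=0:+1/69120 t=1:−1/1728 t=2:+1/576 t=3:−1/1728 t=4:+1/69120 = 7/11520
(3j)²=2/143 [(5 4 5; 0 0 0)], sign=-1
Σ_t [0,1]: t=0:+1/5184 t=1:−1/6912 = 1/20736
(3j)²=5/2574 [(5 4 5; 2 -3 1)], sign=+1
⇒ 4πI² = 5/169
I = (-1)√(5/169/(4π)) = -0.04852178

-0.048522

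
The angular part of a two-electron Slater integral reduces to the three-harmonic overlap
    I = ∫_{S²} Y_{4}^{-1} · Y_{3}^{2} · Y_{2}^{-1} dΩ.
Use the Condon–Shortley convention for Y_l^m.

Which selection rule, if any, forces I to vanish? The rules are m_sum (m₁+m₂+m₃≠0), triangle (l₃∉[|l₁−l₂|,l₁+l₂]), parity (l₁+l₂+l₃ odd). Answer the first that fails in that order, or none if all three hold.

m₁+m₂+m₃ = -1 + 2 − 1 = 0  ✓
triangle: |4−3|=1 ≤ l₃=2 ≤ 4+3=7  ✓
parity: l₁+l₂+l₃ = 9 is odd  ✗

parity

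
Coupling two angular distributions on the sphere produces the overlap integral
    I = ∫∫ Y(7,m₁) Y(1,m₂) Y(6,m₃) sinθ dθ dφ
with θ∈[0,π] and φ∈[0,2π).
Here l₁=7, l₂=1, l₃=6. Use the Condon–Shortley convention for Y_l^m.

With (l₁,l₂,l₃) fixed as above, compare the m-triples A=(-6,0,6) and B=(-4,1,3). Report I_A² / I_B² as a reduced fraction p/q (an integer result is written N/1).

Shared (l₁,l₂,l₃)=(7,1,6): N and (l;000)² cancel in I_A²/I_B².
A: Δ = 2!·12!·0!/15! = 1/1365; Racah Σ t=1..1: t=1:−1/479001600 = -1/479001600; ⇒ 3j(7 1 6; -6 0 6)² = 1/105, sgn -1
B: Δ = 2!·12!·0!/15! = 1/1365; Racah Σ t=2..2: t=2:+1/4354560 = 1/4354560; ⇒ 3j(7 1 6; -4 1 3)² = 11/273, sgn -1
I_A²/I_B² = (1/105)/(11/273) = 13/55

13/55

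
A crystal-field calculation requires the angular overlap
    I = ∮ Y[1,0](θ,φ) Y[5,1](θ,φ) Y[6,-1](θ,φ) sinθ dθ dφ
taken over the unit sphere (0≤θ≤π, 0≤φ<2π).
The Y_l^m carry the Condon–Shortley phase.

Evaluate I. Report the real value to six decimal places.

-0.241725

m-sum 0 ✓  L=12 even ✓  4≤6≤6 ✓
Π(2lᵢ+1) = 3×11×13 = 429
triangle coeff Δ(1,5,6) = 1/858
Σ_t [0,0]: t=0:+1/14400 = 1/14400
(3j)²=6/143 [(1 5 6; 0 0 0)], sign=+1
Σ_t [0,0]: t=0:+1/17280 = 1/17280
(3j)²=35/858 [(1 5 6; 0 1 -1)], sign=-1
⇒ 4πI² = 105/143
I = (-1)√(105/143/(4π)) = -0.24172507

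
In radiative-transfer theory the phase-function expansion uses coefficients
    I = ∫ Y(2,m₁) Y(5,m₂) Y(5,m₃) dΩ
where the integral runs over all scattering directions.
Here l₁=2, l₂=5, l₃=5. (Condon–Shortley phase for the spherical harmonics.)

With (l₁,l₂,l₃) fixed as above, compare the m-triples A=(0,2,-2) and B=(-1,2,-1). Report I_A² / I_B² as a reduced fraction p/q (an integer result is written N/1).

Same 2,5,5: normalisation and zero-m 3j drop out of the ratio.
A: Δ: 2! 2! 8! / 13! → 1/38610; sum: t=0:+1/20160 t=1:−1/1440 t=2:+1/2880 = -1/3360; 3j²(2 5 5; 0 2 -2) = Δ·Π!·Σ² = 6/715  (sign +1)
B: Δ: 2! 2! 8! / 13! → 1/38610; sum: t=1:−1/2880 t=2:+1/1440 = 1/2880; 3j²(2 5 5; -1 2 -1) = Δ·Π!·Σ² = 7/715  (sign +1)
I_A²/I_B² = (6/715)/(7/715) = 6/7

6/7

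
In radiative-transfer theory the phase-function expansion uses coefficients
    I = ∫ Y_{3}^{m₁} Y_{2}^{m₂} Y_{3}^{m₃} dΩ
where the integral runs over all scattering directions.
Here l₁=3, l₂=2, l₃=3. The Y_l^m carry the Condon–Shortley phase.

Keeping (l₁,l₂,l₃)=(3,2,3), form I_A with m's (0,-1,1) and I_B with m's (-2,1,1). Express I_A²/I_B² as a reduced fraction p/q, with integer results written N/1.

Shared (l₁,l₂,l₃)=(3,2,3): N and (l;000)² cancel in I_A²/I_B².
A: Δ = 2!·4!·2!/9! = 1/3780; Racah Σ t=0..1: t=0:+1/12 t=1:−1/8 = -1/24; ⇒ 3j(3 2 3; 0 -1 1)² = 1/210, sgn -1
B: Δ = 2!·4!·2!/9! = 1/3780; Racah Σ t=1..2: t=1:−1/48 t=2:+1/12 = 1/16; ⇒ 3j(3 2 3; -2 1 1)² = 1/28, sgn +1
I_A²/I_B² = (1/210)/(1/28) = 2/15

2/15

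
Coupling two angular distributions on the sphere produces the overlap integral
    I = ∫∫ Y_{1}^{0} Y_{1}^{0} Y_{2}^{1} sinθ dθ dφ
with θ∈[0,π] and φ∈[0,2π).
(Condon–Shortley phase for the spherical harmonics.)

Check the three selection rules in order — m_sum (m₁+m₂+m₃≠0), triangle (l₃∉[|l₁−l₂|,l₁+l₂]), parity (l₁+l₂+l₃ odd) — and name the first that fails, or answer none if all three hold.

azimuthal sum: 0 + 0 + 1 = 1  ✗
0 ≤ 2 ≤ 2 (triangle on l)
L = 1 + 1 + 2 = 4 (even)

m_sum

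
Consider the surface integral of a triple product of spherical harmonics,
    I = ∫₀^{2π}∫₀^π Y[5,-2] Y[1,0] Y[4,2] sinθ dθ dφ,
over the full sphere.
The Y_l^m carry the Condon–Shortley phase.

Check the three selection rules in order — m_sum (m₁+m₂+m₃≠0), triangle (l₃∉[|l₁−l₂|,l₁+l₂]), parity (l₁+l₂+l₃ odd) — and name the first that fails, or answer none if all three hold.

none

Σmᵢ = 0  ✓
l₃∈[|l₁−l₂|,l₁+l₂]=[4,6], have l₃=4  ✓
Σlᵢ = 10 ⇒ even  ✓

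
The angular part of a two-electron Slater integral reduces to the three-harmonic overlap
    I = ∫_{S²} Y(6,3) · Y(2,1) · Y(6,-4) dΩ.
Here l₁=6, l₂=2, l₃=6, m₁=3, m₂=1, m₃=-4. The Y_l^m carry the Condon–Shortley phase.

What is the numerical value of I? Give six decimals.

0.179515

Checks pass: Σm=0; 14 even; l₃=6∈[4,8].
(2·6+1)(2·2+1)(2·6+1) = 845
Δ: 2! 10! 2! / 15! → 1/90090
sum: t=0:+1/69120 t=1:−1/14400 t=2:+1/69120 = -7/172800
3j²(6 2 6; 0 0 0) = Δ·Π!·Σ² = 14/715  (sign -1)
sum: t=1:−1/161280 t=2:+1/725760 = -1/207360
3j²(6 2 6; 3 1 -4) = Δ·Π!·Σ² = 7/286  (sign -1)
combine: 4πI² = 845·14/715·7/286 = 49/121
take √, sign +1: I = 0.17951487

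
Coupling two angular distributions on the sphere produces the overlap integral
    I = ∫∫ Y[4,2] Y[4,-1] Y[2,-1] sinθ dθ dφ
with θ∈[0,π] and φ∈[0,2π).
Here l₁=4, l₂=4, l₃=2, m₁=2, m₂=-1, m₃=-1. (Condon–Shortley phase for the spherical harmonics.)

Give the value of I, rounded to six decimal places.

Checks pass: Σm=0; 10 even; l₃=2∈[0,8].
(2·4+1)(2·4+1)(2·2+1) = 405
Δ: 6! 2! 2! / 11! → 1/13860
sum: t=2:+1/192 t=3:−1/36 t=4:+1/192 = -5/288
3j²(4 4 2; 0 0 0) = Δ·Π!·Σ² = 20/693  (sign -1)
sum: t=1:−1/240 t=2:+1/96 = 1/160
3j²(4 4 2; 2 -1 -1) = Δ·Π!·Σ² = 27/1540  (sign -1)
combine: 4πI² = 405·20/693·27/1540 = 1215/5929
take √, sign +1: I = 0.12770047

0.127700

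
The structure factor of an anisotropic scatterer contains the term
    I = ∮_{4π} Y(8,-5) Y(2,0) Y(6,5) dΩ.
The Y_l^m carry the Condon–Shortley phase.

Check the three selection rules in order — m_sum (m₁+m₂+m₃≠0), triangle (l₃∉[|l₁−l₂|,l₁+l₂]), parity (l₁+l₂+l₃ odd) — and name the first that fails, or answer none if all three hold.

azimuthal sum: -5 + 0 + 5 = 0  ✓
6 ≤ 6 ≤ 10 (triangle on l)  ✓
L = 8 + 2 + 6 = 16 (even)  ✓

none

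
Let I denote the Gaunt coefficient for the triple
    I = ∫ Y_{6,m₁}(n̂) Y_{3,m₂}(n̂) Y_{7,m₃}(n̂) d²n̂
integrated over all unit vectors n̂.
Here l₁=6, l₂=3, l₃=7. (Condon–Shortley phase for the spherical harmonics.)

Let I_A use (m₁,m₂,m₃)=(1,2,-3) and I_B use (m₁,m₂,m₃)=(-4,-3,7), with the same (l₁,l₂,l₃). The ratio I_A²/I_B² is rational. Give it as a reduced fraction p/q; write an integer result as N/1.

Same 6,3,7: normalisation and zero-m 3j drop out of the ratio.
A: Δ: 2! 10! 4! / 17! → 1/2042040; sum: t=1:−1/414720 t=2:+1/362880 = 1/2903040; 3j²(6 3 7; 1 2 -3) = Δ·Π!·Σ² = 25/68068  (sign +1)
B: Δ: 2! 10! 4! / 17! → 1/2042040; sum: t=0:+1/174182400 = 1/174182400; 3j²(6 3 7; -4 -3 7) = Δ·Π!·Σ² = 1/136  (sign +1)
I_A²/I_B² = (25/68068)/(1/136) = 50/1001

50/1001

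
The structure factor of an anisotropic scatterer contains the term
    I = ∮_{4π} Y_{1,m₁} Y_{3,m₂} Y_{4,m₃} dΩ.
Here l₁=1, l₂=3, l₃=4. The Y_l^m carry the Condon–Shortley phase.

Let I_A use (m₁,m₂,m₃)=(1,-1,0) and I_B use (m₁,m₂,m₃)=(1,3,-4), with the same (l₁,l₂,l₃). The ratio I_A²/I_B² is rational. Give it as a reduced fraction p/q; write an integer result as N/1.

3/14

Shared (l₁,l₂,l₃)=(1,3,4): N and (l;000)² cancel in I_A²/I_B².
A: Δ = 0!·2!·6!/9! = 1/252; Racah Σ t=0..0: t=0:+1/96 = 1/96; ⇒ 3j(1 3 4; 1 -1 0)² = 1/42, sgn +1
B: Δ = 0!·2!·6!/9! = 1/252; Racah Σ t=0..0: t=0:+1/1440 = 1/1440; ⇒ 3j(1 3 4; 1 3 -4)² = 1/9, sgn +1
I_A²/I_B² = (1/42)/(1/9) = 3/14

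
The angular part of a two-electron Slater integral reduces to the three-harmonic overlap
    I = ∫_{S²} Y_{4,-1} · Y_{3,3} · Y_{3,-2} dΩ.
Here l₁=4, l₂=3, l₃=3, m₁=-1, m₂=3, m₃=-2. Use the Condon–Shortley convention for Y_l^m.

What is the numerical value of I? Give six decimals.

0.140463

Checks pass: Σm=0; 10 even; l₃=3∈[1,7].
(2·4+1)(2·3+1)(2·3+1) = 441
Δ: 4! 4! 2! / 11! → 1/34650
sum: t=1:−1/72 t=2:+1/16 t=3:−1/72 = 5/144
3j²(4 3 3; 0 0 0) = Δ·Π!·Σ² = 2/77  (sign -1)
sum: t=4:+1/288 = 1/288
3j²(4 3 3; -1 3 -2) = Δ·Π!·Σ² = 5/231  (sign -1)
combine: 4πI² = 441·2/77·5/231 = 30/121
take √, sign +1: I = 0.14046335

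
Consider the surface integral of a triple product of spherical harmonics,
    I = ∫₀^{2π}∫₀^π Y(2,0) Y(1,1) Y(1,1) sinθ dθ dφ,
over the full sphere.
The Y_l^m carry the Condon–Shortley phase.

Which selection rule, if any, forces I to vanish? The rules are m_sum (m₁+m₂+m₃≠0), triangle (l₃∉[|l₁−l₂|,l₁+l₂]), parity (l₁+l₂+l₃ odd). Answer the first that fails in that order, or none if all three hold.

m_sum

Σmᵢ = 2  ✗
l₃∈[|l₁−l₂|,l₁+l₂]=[1,3], have l₃=1
Σlᵢ = 4 ⇒ even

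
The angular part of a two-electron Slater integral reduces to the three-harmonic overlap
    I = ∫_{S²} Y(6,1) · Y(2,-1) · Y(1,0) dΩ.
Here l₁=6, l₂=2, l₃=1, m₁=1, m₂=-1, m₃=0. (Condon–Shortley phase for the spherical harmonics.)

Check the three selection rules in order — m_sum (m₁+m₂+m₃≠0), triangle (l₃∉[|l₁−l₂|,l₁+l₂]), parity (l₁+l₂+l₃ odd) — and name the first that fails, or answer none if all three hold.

triangle

Σmᵢ = 0  ✓
l₃∈[|l₁−l₂|,l₁+l₂]=[4,8], have l₃=1  ✗
Σlᵢ = 9 ⇒ odd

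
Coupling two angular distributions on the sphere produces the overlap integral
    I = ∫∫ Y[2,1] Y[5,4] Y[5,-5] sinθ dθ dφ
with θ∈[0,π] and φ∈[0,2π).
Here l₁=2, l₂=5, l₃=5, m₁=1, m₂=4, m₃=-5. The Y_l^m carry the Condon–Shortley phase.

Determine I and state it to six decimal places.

-0.187924

m-sum 0 ✓  L=12 even ✓  3≤5≤7 ✓
Π(2lᵢ+1) = 5×11×11 = 605
triangle coeff Δ(2,5,5) = 1/38610
Σ_t [0,2]: t=0:+1/2880 t=1:−1/576 t=2:+1/2880 = -1/960
(3j)²=10/429 [(2 5 5; 0 0 0)], sign=+1
Σ_t [1,1]: t=1:−1/80640 = -1/80640
(3j)²=9/286 [(2 5 5; 1 4 -5)], sign=-1
⇒ 4πI² = 75/169
I = (-1)√(75/169/(4π)) = -0.18792404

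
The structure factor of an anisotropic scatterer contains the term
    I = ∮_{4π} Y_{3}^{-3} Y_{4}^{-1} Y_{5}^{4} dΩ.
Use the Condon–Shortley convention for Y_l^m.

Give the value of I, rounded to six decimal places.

Checks pass: Σm=0; 12 even; l₃=5∈[1,7].
(2·3+1)(2·4+1)(2·5+1) = 693
Δ: 2! 4! 6! / 13! → 1/180180
sum: t=0:+1/576 t=1:−1/144 t=2:+1/576 = -1/288
3j²(3 4 5; 0 0 0) = Δ·Π!·Σ² = 20/1001  (sign +1)
sum: t=2:+1/5760 = 1/5760
3j²(3 4 5; -3 -1 4) = Δ·Π!·Σ² = 9/286  (sign -1)
combine: 4πI² = 693·20/1001·9/286 = 810/1859
take √, sign -1: I = -0.18620781

-0.186208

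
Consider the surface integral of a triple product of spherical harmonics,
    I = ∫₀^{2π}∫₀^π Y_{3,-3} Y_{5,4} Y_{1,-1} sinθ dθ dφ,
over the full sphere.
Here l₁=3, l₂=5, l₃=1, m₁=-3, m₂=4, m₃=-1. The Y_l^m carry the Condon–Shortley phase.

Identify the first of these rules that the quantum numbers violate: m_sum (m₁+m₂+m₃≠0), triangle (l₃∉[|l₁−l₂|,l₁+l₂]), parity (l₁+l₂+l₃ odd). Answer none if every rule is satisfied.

triangle

Σmᵢ = 0  ✓
l₃∈[|l₁−l₂|,l₁+l₂]=[2,8], have l₃=1  ✗
Σlᵢ = 9 ⇒ odd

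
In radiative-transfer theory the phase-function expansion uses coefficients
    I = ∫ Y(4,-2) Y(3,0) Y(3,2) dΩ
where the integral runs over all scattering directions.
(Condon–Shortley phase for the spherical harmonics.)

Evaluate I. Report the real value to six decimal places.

Checks pass: Σm=0; 10 even; l₃=3∈[1,7].
(2·4+1)(2·3+1)(2·3+1) = 441
Δ: 4! 4! 2! / 11! → 1/34650
sum: t=1:−1/72 t=2:+1/16 t=3:−1/72 = 5/144
3j²(4 3 3; 0 0 0) = Δ·Π!·Σ² = 2/77  (sign -1)
sum: t=2:+1/96 t=3:−1/72 = -1/288
3j²(4 3 3; -2 0 2) = Δ·Π!·Σ² = 1/462  (sign +1)
combine: 4πI² = 441·2/77·1/462 = 3/121
take √, sign -1: I = -0.04441841

-0.044418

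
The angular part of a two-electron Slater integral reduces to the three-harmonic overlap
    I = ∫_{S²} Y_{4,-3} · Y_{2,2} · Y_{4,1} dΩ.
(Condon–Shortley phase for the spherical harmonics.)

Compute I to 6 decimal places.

0.159270

Checks pass: Σm=0; 10 even; l₃=4∈[2,6].
(2·4+1)(2·2+1)(2·4+1) = 405
Δ: 2! 6! 2! / 11! → 1/13860
sum: t=0:+1/192 t=1:−1/36 t=2:+1/192 = -5/288
3j²(4 2 4; 0 0 0) = Δ·Π!·Σ² = 20/693  (sign -1)
sum: t=2:+1/480 = 1/480
3j²(4 2 4; -3 2 1) = Δ·Π!·Σ² = 3/110  (sign -1)
combine: 4πI² = 405·20/693·3/110 = 270/847
take √, sign +1: I = 0.15927046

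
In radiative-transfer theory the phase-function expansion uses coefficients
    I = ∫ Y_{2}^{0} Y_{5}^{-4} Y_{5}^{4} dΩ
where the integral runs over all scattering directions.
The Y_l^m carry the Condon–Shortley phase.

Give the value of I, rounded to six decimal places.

-0.097044

Rules hold: Σm=0, L=12 even, 3≤5≤7.
N = 5·11·11 = 605
Δ = 2!·2!·8!/13! = 1/38610
Racah Σ t=0..2: t=0:+1/2880 t=1:−1/576 t=2:+1/2880 = -1/960
⇒ 3j(2 5 5; 0 0 0)² = 10/429, sgn +1
Racah Σ t=0..1: t=0:+1/20160 t=1:−1/40320 = 1/40320
⇒ 3j(2 5 5; 0 -4 4)² = 6/715, sgn -1
4πI² = N·(3j₀)²·(3jₘ)² = 20/169
I = -1·√(0.118343/4π) = -0.09704356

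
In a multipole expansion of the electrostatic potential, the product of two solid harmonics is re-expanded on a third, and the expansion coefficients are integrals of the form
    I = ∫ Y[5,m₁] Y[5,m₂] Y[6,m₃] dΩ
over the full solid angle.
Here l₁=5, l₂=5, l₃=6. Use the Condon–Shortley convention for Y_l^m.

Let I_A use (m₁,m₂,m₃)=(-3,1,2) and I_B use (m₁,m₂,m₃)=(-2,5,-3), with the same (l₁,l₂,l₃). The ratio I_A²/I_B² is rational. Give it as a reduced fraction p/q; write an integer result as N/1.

121/315

Same 5,5,6: normalisation and zero-m 3j drop out of the ratio.
A: Δ: 4! 6! 6! / 17! → 1/28588560; sum: t=2:+1/138240 t=3:−1/25920 t=4:+1/55296 = -11/829440; 3j²(5 5 6; -3 1 2) = Δ·Π!·Σ² = 11/1326  (sign -1)
B: Δ: 4! 6! 6! / 17! → 1/28588560; sum: t=4:+1/622080 = 1/622080; 3j²(5 5 6; -2 5 -3) = Δ·Π!·Σ² = 105/4862  (sign -1)
I_A²/I_B² = (11/1326)/(105/4862) = 121/315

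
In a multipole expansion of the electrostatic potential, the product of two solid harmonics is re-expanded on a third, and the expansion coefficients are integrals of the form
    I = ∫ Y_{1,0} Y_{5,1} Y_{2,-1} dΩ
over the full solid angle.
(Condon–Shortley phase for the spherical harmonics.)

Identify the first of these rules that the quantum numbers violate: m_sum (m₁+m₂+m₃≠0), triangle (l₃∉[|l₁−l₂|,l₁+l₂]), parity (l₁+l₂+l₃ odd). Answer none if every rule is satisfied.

triangle

m₁+m₂+m₃ = 0 + 1 − 1 = 0  ✓
triangle: |1−5|=4 ≤ l₃=2 ≤ 1+5=6  ✗
parity: l₁+l₂+l₃ = 8 is even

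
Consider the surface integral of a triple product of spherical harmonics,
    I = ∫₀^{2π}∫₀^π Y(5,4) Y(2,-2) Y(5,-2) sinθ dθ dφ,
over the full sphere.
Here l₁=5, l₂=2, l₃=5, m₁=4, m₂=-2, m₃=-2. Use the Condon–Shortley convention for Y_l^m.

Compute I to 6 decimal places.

-0.137240

m-sum 0 ✓  L=12 even ✓  3≤5≤7 ✓
Π(2lᵢ+1) = 11×5×11 = 605
triangle coeff Δ(5,2,5) = 1/38610
Σ_t [0,2]: t=0:+1/2880 t=1:−1/576 t=2:+1/2880 = -1/960
(3j)²=10/429 [(5 2 5; 0 0 0)], sign=+1
Σ_t [0,0]: t=0:+1/20160 = 1/20160
(3j)²=12/715 [(5 2 5; 4 -2 -2)], sign=-1
⇒ 4πI² = 40/169
I = (-1)√(40/169/(4π)) = -0.13724032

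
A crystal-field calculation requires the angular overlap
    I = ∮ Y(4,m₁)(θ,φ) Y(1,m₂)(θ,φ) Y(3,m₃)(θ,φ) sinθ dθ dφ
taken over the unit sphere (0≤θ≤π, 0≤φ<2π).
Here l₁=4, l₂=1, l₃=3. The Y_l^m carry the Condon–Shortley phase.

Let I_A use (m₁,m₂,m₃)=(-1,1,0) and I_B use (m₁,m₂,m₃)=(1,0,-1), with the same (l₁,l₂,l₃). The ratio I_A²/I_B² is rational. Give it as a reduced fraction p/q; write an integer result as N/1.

Same 4,1,3: normalisation and zero-m 3j drop out of the ratio.
A: Δ: 2! 6! 0! / 9! → 1/252; sum: t=2:+1/72 = 1/72; 3j²(4 1 3; -1 1 0) = Δ·Π!·Σ² = 5/126  (sign -1)
B: Δ: 2! 6! 0! / 9! → 1/252; sum: t=1:−1/48 = -1/48; 3j²(4 1 3; 1 0 -1) = Δ·Π!·Σ² = 5/84  (sign -1)
I_A²/I_B² = (5/126)/(5/84) = 2/3

2/3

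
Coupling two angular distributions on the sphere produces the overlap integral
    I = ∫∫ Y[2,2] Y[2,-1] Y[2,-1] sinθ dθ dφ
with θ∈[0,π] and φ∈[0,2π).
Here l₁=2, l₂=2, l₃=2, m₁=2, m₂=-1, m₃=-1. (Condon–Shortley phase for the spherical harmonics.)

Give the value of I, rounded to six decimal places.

0.220728

Checks pass: Σm=0; 6 even; l₃=2∈[0,4].
(2·2+1)(2·2+1)(2·2+1) = 125
Δ: 2! 2! 2! / 7! → 1/630
sum: t=0:+1/8 t=1:−1/1 t=2:+1/8 = -3/4
3j²(2 2 2; 0 0 0) = Δ·Π!·Σ² = 2/35  (sign -1)
sum: t=0:+1/4 = 1/4
3j²(2 2 2; 2 -1 -1) = Δ·Π!·Σ² = 3/35  (sign -1)
combine: 4πI² = 125·2/35·3/35 = 30/49
take √, sign +1: I = 0.22072812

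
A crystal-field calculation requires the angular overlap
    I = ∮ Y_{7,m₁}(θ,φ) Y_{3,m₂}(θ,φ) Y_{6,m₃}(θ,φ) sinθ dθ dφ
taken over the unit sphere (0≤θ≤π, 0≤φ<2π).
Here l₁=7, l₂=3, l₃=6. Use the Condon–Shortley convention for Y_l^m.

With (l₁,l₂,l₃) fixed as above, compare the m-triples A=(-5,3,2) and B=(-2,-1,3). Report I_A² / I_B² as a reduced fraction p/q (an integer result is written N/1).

2970/1369

Shared (l₁,l₂,l₃)=(7,3,6): N and (l;000)² cancel in I_A²/I_B².
A: Δ = 4!·10!·2!/17! = 1/2042040; Racah Σ t=4..4: t=4:+1/3870720 = 1/3870720; ⇒ 3j(7 3 6; -5 3 2)² = 135/6188, sgn +1
B: Δ = 4!·10!·2!/17! = 1/2042040; Racah Σ t=0..2: t=0:+1/17418240 t=1:−1/483840 t=2:+1/241920 = 37/17418240; ⇒ 3j(7 3 6; -2 -1 3)² = 1369/136136, sgn -1
I_A²/I_B² = (135/6188)/(1369/136136) = 2970/1369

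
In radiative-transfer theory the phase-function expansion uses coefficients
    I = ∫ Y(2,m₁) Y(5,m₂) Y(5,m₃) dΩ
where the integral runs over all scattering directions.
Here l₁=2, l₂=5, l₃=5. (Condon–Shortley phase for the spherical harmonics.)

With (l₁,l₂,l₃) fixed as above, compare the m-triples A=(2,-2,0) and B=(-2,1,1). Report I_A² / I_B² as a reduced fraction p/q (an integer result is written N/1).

14/15

l's match ⇒ only the (l;m) 3-j factors differ between A and B.
A: triangle coeff Δ(2,5,5) = 1/38610; Σ_t [0,0]: t=0:+1/2880 = 1/2880; (3j)²=14/429 [(2 5 5; 2 -2 0)], sign=-1
B: triangle coeff Δ(2,5,5) = 1/38610; Σ_t [2,2]: t=2:+1/2304 = 1/2304; (3j)²=5/143 [(2 5 5; -2 1 1)], sign=+1
I_A²/I_B² = (14/429)/(5/143) = 14/15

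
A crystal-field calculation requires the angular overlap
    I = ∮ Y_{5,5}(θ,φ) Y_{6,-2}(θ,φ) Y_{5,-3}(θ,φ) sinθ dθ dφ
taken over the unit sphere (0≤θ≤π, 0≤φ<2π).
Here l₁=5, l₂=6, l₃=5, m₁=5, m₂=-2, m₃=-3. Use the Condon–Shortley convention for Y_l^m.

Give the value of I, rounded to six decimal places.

m-sum 0 ✓  L=16 even ✓  1≤5≤11 ✓
Π(2lᵢ+1) = 11×13×11 = 1573
triangle coeff Δ(5,6,5) = 1/28588560
Σ_t [1,5]: t=1:−1/345600 t=2:+1/13824 t=3:−1/5184 t=4:+1/13824 t=5:−1/345600 = -7/129600
(3j)²=80/7293 [(5 6 5; 0 0 0)], sign=+1
Σ_t [0,0]: t=0:+1/829440 = 1/829440
(3j)²=35/2431 [(5 6 5; 5 -2 -3)], sign=+1
⇒ 4πI² = 2800/11271
I = (+1)√(2800/11271/(4π)) = 0.14060244

0.140602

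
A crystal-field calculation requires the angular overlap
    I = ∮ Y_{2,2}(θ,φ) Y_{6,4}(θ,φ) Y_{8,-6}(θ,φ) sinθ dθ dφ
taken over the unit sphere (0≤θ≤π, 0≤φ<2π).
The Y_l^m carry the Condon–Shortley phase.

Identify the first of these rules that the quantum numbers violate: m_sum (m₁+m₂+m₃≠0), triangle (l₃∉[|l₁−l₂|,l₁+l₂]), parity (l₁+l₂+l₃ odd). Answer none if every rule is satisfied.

Σmᵢ = 0  ✓
l₃∈[|l₁−l₂|,l₁+l₂]=[4,8], have l₃=8  ✓
Σlᵢ = 16 ⇒ even  ✓

none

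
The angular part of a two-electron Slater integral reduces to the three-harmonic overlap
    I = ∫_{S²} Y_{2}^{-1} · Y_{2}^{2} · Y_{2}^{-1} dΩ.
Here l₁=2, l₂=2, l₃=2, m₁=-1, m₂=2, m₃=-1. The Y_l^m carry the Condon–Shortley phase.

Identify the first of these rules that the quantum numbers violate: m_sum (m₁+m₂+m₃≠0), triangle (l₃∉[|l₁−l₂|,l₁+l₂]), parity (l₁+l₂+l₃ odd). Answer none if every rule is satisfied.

none

Σmᵢ = 0  ✓
l₃∈[|l₁−l₂|,l₁+l₂]=[0,4], have l₃=2  ✓
Σlᵢ = 6 ⇒ even  ✓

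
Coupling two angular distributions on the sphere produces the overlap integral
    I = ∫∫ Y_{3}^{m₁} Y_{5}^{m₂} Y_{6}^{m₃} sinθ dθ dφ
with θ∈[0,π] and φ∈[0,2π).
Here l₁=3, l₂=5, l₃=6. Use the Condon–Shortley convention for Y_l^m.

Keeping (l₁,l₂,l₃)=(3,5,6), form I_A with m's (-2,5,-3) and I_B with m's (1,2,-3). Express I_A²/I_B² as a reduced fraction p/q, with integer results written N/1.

1/3

l's match ⇒ only the (l;m) 3-j factors differ between A and B.
A: triangle coeff Δ(3,5,6) = 1/675675; Σ_t [2,2]: t=2:+1/483840 = 1/483840; (3j)²=6/1001 [(3 5 6; -2 5 -3)], sign=-1
B: triangle coeff Δ(3,5,6) = 1/675675; Σ_t [0,2]: t=0:+1/40320 t=1:−1/8640 t=2:+1/34560 = -1/16128; (3j)²=18/1001 [(3 5 6; 1 2 -3)], sign=+1
I_A²/I_B² = (6/1001)/(18/1001) = 1/3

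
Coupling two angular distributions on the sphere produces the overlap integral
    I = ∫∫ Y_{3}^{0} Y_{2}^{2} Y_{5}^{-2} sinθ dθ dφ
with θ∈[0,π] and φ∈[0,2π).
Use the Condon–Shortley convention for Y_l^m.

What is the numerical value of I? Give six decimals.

0.141758

m-sum 0 ✓  L=10 even ✓  1≤5≤5 ✓
Π(2lᵢ+1) = 7×5×11 = 385
triangle coeff Δ(3,2,5) = 1/2310
Σ_t [0,0]: t=0:+1/144 = 1/144
(3j)²=10/231 [(3 2 5; 0 0 0)], sign=-1
Σ_t [0,0]: t=0:+1/864 = 1/864
(3j)²=1/66 [(3 2 5; 0 2 -2)], sign=-1
⇒ 4πI² = 25/99
I = (+1)√(25/99/(4π)) = 0.14175797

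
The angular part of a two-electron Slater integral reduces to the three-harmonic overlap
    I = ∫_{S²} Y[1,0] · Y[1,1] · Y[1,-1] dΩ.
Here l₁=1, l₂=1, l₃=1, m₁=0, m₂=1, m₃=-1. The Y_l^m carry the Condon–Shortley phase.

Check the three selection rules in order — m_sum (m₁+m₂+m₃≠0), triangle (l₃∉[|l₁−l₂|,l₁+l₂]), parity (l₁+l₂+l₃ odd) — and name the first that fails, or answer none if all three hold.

parity

Σmᵢ = 0  ✓
l₃∈[|l₁−l₂|,l₁+l₂]=[0,2], have l₃=1  ✓
Σlᵢ = 3 ⇒ odd  ✗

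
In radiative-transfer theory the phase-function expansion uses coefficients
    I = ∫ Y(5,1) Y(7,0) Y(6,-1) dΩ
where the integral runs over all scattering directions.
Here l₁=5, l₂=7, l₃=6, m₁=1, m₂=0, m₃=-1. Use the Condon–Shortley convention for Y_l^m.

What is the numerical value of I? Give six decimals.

-0.026775

m-sum 0 ✓  L=18 even ✓  2≤6≤12 ✓
Π(2lᵢ+1) = 11×15×13 = 2145
triangle coeff Δ(5,7,6) = 1/174594420
Σ_t [1,5]: t=1:−1/4147200 t=2:+1/207360 t=3:−1/82944 t=4:+1/207360 t=5:−1/4147200 = -1/345600
(3j)²=420/46189 [(5 7 6; 0 0 0)], sign=-1
Σ_t [0,4]: t=0:+1/87091200 t=1:−1/1036800 t=2:+1/138240 t=3:−1/124416 t=4:+1/829440 = -1/1814400
(3j)²=64/138567 [(5 7 6; 1 0 -1)], sign=+1
⇒ 4πI² = 134400/14919047
I = (-1)√(134400/14919047/(4π)) = -0.02677467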